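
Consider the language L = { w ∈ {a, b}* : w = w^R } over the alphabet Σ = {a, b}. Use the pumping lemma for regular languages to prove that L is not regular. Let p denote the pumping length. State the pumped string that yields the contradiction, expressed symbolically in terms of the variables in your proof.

a^{p+k} b a^p

Assume L is regular. Let p be the pumping length given by the pumping lemma.
Take w = a^p b a^p, a palindrome of length 2p+1 ≥ p.
Write w = xyz as guaranteed by the lemma, with |xy| ≤ p and y is nonempty.
The first p characters of w are a's, so xy (and hence y) consists only of a's. Write y = a^k, 1 ≤ k ≤ p.
Pump with i = 2: xy^2z = a^{p+k} b a^p. Its reverse is a^p b a^{p+k}, which differs from xy^2z since k ≥ 1. So xy^2z is not a palindrome and xy^2z ∉ L.
This contradicts the pumping lemma, so L is not regular.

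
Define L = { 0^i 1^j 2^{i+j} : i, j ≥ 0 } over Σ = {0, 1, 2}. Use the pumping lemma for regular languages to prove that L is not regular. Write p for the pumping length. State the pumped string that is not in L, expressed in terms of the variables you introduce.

0^{p+k} 1^p 2^{2p}

Assume L is regular. Let p be the pumping length given by the pumping lemma.
Take w = 0^p 1^p 2^{2p} ∈ L (with i=j=p, i+j=2p), |w| = 4p ≥ p.
Write w = xyz as guaranteed by the lemma, with |xy| ≤ p and |y| > 0.
Because |xy| ≤ p and w begins with p copies of 0, we have y = 0^k with 1 ≤ k ≤ p.
Consider xy^2z = 0^{p+k} 1^p 2^{2p}. Now the 0- and 1-counts sum to 2p+k, but the 2-count is 2p ≠ 2p+k. So xy^2z ∉ L.
Contradiction. Therefore L is not regular.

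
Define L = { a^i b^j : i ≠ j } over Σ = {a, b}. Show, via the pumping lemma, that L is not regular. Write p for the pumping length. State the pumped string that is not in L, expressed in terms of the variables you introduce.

a^{p+p!} b^{p+p!}

Assume L is regular; let p be its pumping constant.
Choose w = a^p b^{p+p!}. Since p ≠ p+p!, w ∈ L; and |w| ≥ p.
By the pumping lemma, w = xyz with |xy| ≤ p and |y| ≥ 1.
Since the first p symbols of w are all a's and |xy| ≤ p, y lies entirely in the leading a-block: y = a^k for some k with 1 ≤ k ≤ p.
Since 1 ≤ k ≤ p, k divides p!; set t = 1 + p!/k. Then xy^t z has p + (p!/k)·k = p + p! copies of a. Now the a-count equals the b-count, so i ≠ j fails. So xy^t z = a^{p+p!} b^{p+p!} ∉ L.
This is a contradiction; hence L is not regular.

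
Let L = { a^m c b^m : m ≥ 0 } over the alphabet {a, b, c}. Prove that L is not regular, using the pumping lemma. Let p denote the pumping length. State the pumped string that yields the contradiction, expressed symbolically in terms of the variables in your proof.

a^{p+k} c b^p

Assume L is regular; let p be its pumping constant.
Take w = a^p c b^p ∈ L with |w| = 2p+1 ≥ p.
By the pumping lemma, w = xyz with |xy| ≤ p and y is nonempty.
Since the first p symbols of w are all a's and |xy| ≤ p, y lies entirely in the leading a-block: y = a^k for some k with 1 ≤ k ≤ p.
Pump with i = 2: xy^2z = a^{p+k} c b^p, which would require p+k = p. But k ≥ 1, so xy^2z ∉ L.
This is a contradiction; hence L is not regular.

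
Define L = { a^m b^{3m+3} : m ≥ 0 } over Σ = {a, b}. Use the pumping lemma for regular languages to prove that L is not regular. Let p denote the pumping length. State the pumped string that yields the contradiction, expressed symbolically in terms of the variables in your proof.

Toward a contradiction, assume L is regular with pumping length p.
Take w = a^p b^{3p+3}. Then w ∈ L and |w| = 4p+3 ≥ p.
Write w = xyz as guaranteed by the lemma, with |xy| ≤ p and |y| ≥ 1.
The first p characters of w are a's, so xy (and hence y) consists only of a's. Write y = a^k, 1 ≤ k ≤ p.
Pump with i = 2: xy^2z = a^{p+k} b^{3p+3}. For this to lie in L we would need 3p+3 = 3(p+k)+3, which forces k = 0. But k ≥ 1, so xy^2z ∉ L.
This contradicts the pumping lemma, so L is not regular.

a^{p+k} b^{3p+3}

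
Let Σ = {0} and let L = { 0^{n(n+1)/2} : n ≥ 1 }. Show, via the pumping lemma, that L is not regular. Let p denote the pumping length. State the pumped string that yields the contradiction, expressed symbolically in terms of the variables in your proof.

Suppose for contradiction that L is regular, and let p be the pumping length.
Take w = 0^{p(p+1)/2} ∈ L with |w| = p(p+1)/2 ≥ p.
The pumping lemma gives a decomposition w = xyz where |xy| ≤ p and |y| ≥ 1.
Then y = 0^k for some k with 1 ≤ k ≤ p.
Pump with i = 2: xy^2z = 0^{p(p+1)/2+k}. Since 1 ≤ k ≤ p, p(p+1)/2 < p(p+1)/2+k ≤ p(p+1)/2+p < (p+1)(p+2)/2, so p(p+1)/2+k is strictly between consecutive triangular numbers. So xy^2z ∉ L.
This is a contradiction; hence L is not regular.

0^{p(p+1)/2+k}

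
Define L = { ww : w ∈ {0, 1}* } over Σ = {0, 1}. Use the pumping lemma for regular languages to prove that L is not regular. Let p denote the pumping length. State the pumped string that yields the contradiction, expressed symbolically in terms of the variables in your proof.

Assume L is regular; let p be its pumping constant.
Take w = 0^p 1^p 0^p 1^p = uu where u = 0^p1^p; then w ∈ L and |w| = 4p ≥ p.
By the pumping lemma, w = xyz with |xy| ≤ p and |y| ≥ 1.
Because |xy| ≤ p and w begins with p copies of 0, we have y = 0^k with 1 ≤ k ≤ p.
Pump with i = 2: xy^2z = 0^{p+k} 1^p 0^p 1^p, of length 4p+k. Suppose this equals vv. The string starts with 0 and ends with 1, so v does too; thus the boundary between the two copies of v is a 1→0 transition. There is exactly one such transition, at position 2p+k, so |v| = 2p+k and |vv| = 4p+2k ≠ 4p+k since k ≥ 1. So xy^2z ∉ L.
This contradicts the pumping lemma, so L is not regular.

0^{p+k} 1^p 0^p 1^p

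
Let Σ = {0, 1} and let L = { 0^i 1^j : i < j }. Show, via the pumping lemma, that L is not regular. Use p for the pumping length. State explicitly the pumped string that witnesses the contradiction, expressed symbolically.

Assume L is regular; let p be its pumping constant.
Choose w = 0^p 1^{p+1} ∈ L, with |w| = 2p+1 ≥ p.
The pumping lemma gives a decomposition w = xyz where |xy| ≤ p and |y| > 0.
The first p characters of w are 0's, so xy (and hence y) consists only of 0's. Write y = 0^k, 1 ≤ k ≤ p.
Consider xy^2z = 0^{p+k} 1^{p+1}. Since k ≥ 1, the 0-count p+k is at least p+1, so i < j fails; thus xy^2z ∉ L.
This contradicts the pumping lemma, so L is not regular.

0^{p+k} 1^{p+1}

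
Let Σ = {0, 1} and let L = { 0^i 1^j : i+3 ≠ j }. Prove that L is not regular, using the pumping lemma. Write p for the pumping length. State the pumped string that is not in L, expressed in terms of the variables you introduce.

0^{p+p!} 1^{p+p!+3}

Toward a contradiction, assume L is regular with pumping length p.
Choose w = 0^p 1^{p+p!+3}. Since p ≠ (p+p!+3)-3 = p+p!, w ∈ L; and |w| ≥ p.
The pumping lemma gives a decomposition w = xyz where |xy| ≤ p and |y| > 0.
Because |xy| ≤ p and w begins with p copies of 0, we have y = 0^k with 1 ≤ k ≤ p.
Since 1 ≤ k ≤ p, k divides p!; set t = 1 + p!/k. Then xy^t z has p + (p!/k)·k = p + p! copies of 0. Now the 0-count is p+p! and (1-count)-3 = (p+p!+3)-3 = p+p!, so i+3 ≠ j fails. So xy^t z = 0^{p+p!} 1^{p+p!+3} ∉ L.
This contradicts the pumping lemma, so L is not regular.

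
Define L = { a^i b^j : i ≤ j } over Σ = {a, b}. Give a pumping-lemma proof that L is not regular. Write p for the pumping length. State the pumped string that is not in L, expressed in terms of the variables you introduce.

a^{p+k} b^p

Assume L is regular. Let p be the pumping length given by the pumping lemma.
Choose w = a^p b^p ∈ L, with |w| = 2p ≥ p.
By the pumping lemma, w = xyz with |xy| ≤ p and |y| ≥ 1.
Because |xy| ≤ p and w begins with p copies of a, we have y = a^k with 1 ≤ k ≤ p.
Consider xy^2z = a^{p+k} b^p. Since k ≥ 1, the a-count p+k exceeds the b-count p, so i ≤ j fails; thus xy^2z ∉ L.
This contradicts the pumping lemma, so L is not regular.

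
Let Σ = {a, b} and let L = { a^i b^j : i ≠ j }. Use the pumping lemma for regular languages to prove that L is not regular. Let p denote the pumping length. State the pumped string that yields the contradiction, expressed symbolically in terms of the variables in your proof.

a^{p+p!} b^{p+p!}

Suppose for contradiction that L is regular, and let p be the pumping length.
Choose w = a^p b^{p+p!}. Since p ≠ p+p!, w ∈ L; and |w| ≥ p.
The pumping lemma gives a decomposition w = xyz where |xy| ≤ p and |y| ≥ 1.
The first p characters of w are a's, so xy (and hence y) consists only of a's. Write y = a^k, 1 ≤ k ≤ p.
Since 1 ≤ k ≤ p, k divides p!; set t = 1 + p!/k. Then xy^t z has p + (p!/k)·k = p + p! copies of a. Now the a-count equals the b-count, so i ≠ j fails. So xy^t z = a^{p+p!} b^{p+p!} ∉ L.
This contradicts the pumping lemma, so L is not regular.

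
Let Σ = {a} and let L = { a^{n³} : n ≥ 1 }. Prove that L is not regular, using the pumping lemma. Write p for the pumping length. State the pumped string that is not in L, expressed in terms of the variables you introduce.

a^{p³+k}

Assume L is regular; let p be its pumping constant.
Take w = a^{p³} ∈ L with |w| = p³ ≥ p.
By the pumping lemma, w = xyz with |xy| ≤ p and |y| > 0.
Then y = a^k for some k with 1 ≤ k ≤ p.
Pump with i = 2: xy^2z = a^{p³+k}. Since 1 ≤ k ≤ p, p³ < p³+k ≤ p³+p < p³+3p²+3p+1 = (p+1)³, so p³+k is not a perfect cube. So xy^2z ∉ L.
Contradiction. Therefore L is not regular.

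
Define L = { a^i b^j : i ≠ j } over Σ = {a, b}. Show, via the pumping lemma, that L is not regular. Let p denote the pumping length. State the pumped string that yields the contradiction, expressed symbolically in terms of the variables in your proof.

a^{p+p!} b^{p+p!}

Assume L is regular; let p be its pumping constant.
Choose w = a^p b^{p+p!}. Since p ≠ p+p!, w ∈ L; and |w| ≥ p.
By the pumping lemma, w = xyz with |xy| ≤ p and |y| > 0.
The first p characters of w are a's, so xy (and hence y) consists only of a's. Write y = a^k, 1 ≤ k ≤ p.
Since 1 ≤ k ≤ p, k divides p!; set t = 1 + p!/k. Then xy^t z has p + (p!/k)·k = p + p! copies of a. Now the a-count equals the b-count, so i ≠ j fails. So xy^t z = a^{p+p!} b^{p+p!} ∉ L.
Contradiction. Therefore L is not regular.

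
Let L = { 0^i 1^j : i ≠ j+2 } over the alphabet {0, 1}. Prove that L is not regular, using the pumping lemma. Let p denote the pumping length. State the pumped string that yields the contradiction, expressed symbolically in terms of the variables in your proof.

Suppose for contradiction that L is regular, and let p be the pumping length.
Choose w = 0^p 1^{p+p!-2}. Since p ≠ (p+p!-2)+2 = p+p!, w ∈ L; and |w| ≥ p.
Write w = xyz as guaranteed by the lemma, with |xy| ≤ p and y is nonempty.
Because |xy| ≤ p and w begins with p copies of 0, we have y = 0^k with 1 ≤ k ≤ p.
Since 1 ≤ k ≤ p, k divides p!; set t = 1 + p!/k. Then xy^t z has p + (p!/k)·k = p + p! copies of 0. Now the 0-count is p+p! and (1-count)+2 = (p+p!-2)+2 = p+p!, so i ≠ j+2 fails. So xy^t z = 0^{p+p!} 1^{p+p!-2} ∉ L.
This is a contradiction; hence L is not regular.

0^{p+p!} 1^{p+p!-2}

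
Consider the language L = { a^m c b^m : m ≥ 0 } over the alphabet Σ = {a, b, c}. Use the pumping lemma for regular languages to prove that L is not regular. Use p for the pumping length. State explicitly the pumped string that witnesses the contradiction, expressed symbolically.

Suppose for contradiction that L is regular, and let p be the pumping length.
Take w = a^p c b^p ∈ L with |w| = 2p+1 ≥ p.
By the pumping lemma, w = xyz with |xy| ≤ p and |y| ≥ 1.
The first p characters of w are a's, so xy (and hence y) consists only of a's. Write y = a^k, 1 ≤ k ≤ p.
Pump with i = 2: xy^2z = a^{p+k} c b^p, which would require p+k = p. But k ≥ 1, so xy^2z ∉ L.
This is a contradiction; hence L is not regular.

a^{p+k} c b^p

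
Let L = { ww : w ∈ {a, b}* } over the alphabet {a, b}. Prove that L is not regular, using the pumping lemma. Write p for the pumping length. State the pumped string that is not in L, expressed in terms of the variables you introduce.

Toward a contradiction, assume L is regular with pumping length p.
Take w = a^p b^p a^p b^p = uu where u = a^pb^p; then w ∈ L and |w| = 4p ≥ p.
The pumping lemma gives a decomposition w = xyz where |xy| ≤ p and |y| ≥ 1.
The first p characters of w are a's, so xy (and hence y) consists only of a's. Write y = a^k, 1 ≤ k ≤ p.
Pump with i = 2: xy^2z = a^{p+k} b^p a^p b^p, of length 4p+k. Suppose this equals vv. The string starts with a and ends with b, so v does too; thus the boundary between the two copies of v is a b→a transition. There is exactly one such transition, at position 2p+k, so |v| = 2p+k and |vv| = 4p+2k ≠ 4p+k since k ≥ 1. So xy^2z ∉ L.
This contradicts the pumping lemma, so L is not regular.

a^{p+k} b^p a^p b^p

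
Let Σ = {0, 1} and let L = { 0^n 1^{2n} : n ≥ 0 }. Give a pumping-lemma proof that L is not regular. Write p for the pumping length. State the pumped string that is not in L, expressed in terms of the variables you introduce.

Assume L is regular; let p be its pumping constant.
Take w = 0^p 1^{2p}. Then w ∈ L and |w| = 3p ≥ p.
Write w = xyz as guaranteed by the lemma, with |xy| ≤ p and |y| ≥ 1.
The first p characters of w are 0's, so xy (and hence y) consists only of 0's. Write y = 0^k, 1 ≤ k ≤ p.
Pump with i = 2: xy^2z = 0^{p+k} 1^{2p}. For this to lie in L we would need 2p = 2(p+k), which forces k = 0. But k ≥ 1, so xy^2z ∉ L.
This is a contradiction; hence L is not regular.

0^{p+k} 1^{2p}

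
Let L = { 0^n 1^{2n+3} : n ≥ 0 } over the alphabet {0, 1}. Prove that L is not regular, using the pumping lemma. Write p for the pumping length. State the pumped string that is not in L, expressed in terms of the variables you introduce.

Suppose for contradiction that L is regular, and let p be the pumping length.
Take w = 0^p 1^{2p+3}. Then w ∈ L and |w| = 3p+3 ≥ p.
Write w = xyz as guaranteed by the lemma, with |xy| ≤ p and y is nonempty.
Since the first p symbols of w are all 0's and |xy| ≤ p, y lies entirely in the leading 0-block: y = 0^k for some k with 1 ≤ k ≤ p.
Pump with i = 2: xy^2z = 0^{p+k} 1^{2p+3}. For this to lie in L we would need 2p+3 = 2(p+k)+3, which forces k = 0. But k ≥ 1, so xy^2z ∉ L.
This contradicts the pumping lemma, so L is not regular.

0^{p+k} 1^{2p+3}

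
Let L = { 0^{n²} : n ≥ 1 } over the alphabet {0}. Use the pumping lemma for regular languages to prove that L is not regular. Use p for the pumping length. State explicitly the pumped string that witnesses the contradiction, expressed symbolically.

Assume L is regular. Let p be the pumping length given by the pumping lemma.
Take w = 0^{p²} ∈ L with |w| = p² ≥ p.
The pumping lemma gives a decomposition w = xyz where |xy| ≤ p and |y| > 0.
Then y = 0^k for some k with 1 ≤ k ≤ p.
Pump with i = 2: xy^2z = 0^{p²+k}. Since 1 ≤ k ≤ p, p² < p²+k ≤ p²+p < (p+1)², so p²+k lies strictly between consecutive squares and is not a perfect square. So xy^2z ∉ L.
This contradicts the pumping lemma, so L is not regular.

0^{p²+k}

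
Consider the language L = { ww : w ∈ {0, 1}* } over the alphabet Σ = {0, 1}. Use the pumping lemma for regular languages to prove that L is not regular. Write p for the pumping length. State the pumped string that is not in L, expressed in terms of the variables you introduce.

Assume L is regular. Let p be the pumping length given by the pumping lemma.
Take w = 0^p 1^p 0^p 1^p = uu where u = 0^p1^p; then w ∈ L and |w| = 4p ≥ p.
Write w = xyz as guaranteed by the lemma, with |xy| ≤ p and y is nonempty.
Since the first p symbols of w are all 0's and |xy| ≤ p, y lies entirely in the leading 0-block: y = 0^k for some k with 1 ≤ k ≤ p.
Pump with i = 2: xy^2z = 0^{p+k} 1^p 0^p 1^p, of length 4p+k. Suppose this equals vv. The string starts with 0 and ends with 1, so v does too; thus the boundary between the two copies of v is a 1→0 transition. There is exactly one such transition, at position 2p+k, so |v| = 2p+k and |vv| = 4p+2k ≠ 4p+k since k ≥ 1. So xy^2z ∉ L.
Contradiction. Therefore L is not regular.

0^{p+k} 1^p 0^p 1^p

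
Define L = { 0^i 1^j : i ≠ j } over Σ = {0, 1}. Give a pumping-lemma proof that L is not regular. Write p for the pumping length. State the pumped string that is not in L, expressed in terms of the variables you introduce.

0^{p+p!} 1^{p+p!}

Suppose for contradiction that L is regular, and let p be the pumping length.
Choose w = 0^p 1^{p+p!}. Since p ≠ p+p!, w ∈ L; and |w| ≥ p.
By the pumping lemma, w = xyz with |xy| ≤ p and y is nonempty.
Since the first p symbols of w are all 0's and |xy| ≤ p, y lies entirely in the leading 0-block: y = 0^k for some k with 1 ≤ k ≤ p.
Since 1 ≤ k ≤ p, k divides p!; set t = 1 + p!/k. Then xy^t z has p + (p!/k)·k = p + p! copies of 0. Now the 0-count equals the 1-count, so i ≠ j fails. So xy^t z = 0^{p+p!} 1^{p+p!} ∉ L.
This contradicts the pumping lemma, so L is not regular.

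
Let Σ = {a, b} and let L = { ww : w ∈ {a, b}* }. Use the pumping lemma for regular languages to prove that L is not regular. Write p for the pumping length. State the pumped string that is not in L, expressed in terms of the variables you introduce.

a^{p+k} b^p a^p b^p

Toward a contradiction, assume L is regular with pumping length p.
Take w = a^p b^p a^p b^p = uu where u = a^pb^p; then w ∈ L and |w| = 4p ≥ p.
Write w = xyz as guaranteed by the lemma, with |xy| ≤ p and |y| ≥ 1.
The first p characters of w are a's, so xy (and hence y) consists only of a's. Write y = a^k, 1 ≤ k ≤ p.
Pump with i = 2: xy^2z = a^{p+k} b^p a^p b^p, of length 4p+k. Suppose this equals vv. The string starts with a and ends with b, so v does too; thus the boundary between the two copies of v is a b→a transition. There is exactly one such transition, at position 2p+k, so |v| = 2p+k and |vv| = 4p+2k ≠ 4p+k since k ≥ 1. So xy^2z ∉ L.
This is a contradiction; hence L is not regular.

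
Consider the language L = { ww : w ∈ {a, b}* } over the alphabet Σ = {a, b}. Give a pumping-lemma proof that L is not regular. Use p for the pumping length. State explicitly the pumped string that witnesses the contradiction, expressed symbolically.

Assume L is regular; let p be its pumping constant.
Take w = a^p b^p a^p b^p = uu where u = a^pb^p; then w ∈ L and |w| = 4p ≥ p.
By the pumping lemma, w = xyz with |xy| ≤ p and |y| ≥ 1.
The first p characters of w are a's, so xy (and hence y) consists only of a's. Write y = a^k, 1 ≤ k ≤ p.
Pump with i = 2: xy^2z = a^{p+k} b^p a^p b^p, of length 4p+k. Suppose this equals vv. The string starts with a and ends with b, so v does too; thus the boundary between the two copies of v is a b→a transition. There is exactly one such transition, at position 2p+k, so |v| = 2p+k and |vv| = 4p+2k ≠ 4p+k since k ≥ 1. So xy^2z ∉ L.
This is a contradiction; hence L is not regular.

a^{p+k} b^p a^p b^p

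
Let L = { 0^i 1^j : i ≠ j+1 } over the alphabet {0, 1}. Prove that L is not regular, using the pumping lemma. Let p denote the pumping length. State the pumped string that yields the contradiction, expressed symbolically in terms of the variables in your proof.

Suppose for contradiction that L is regular, and let p be the pumping length.
Choose w = 0^p 1^{p+p!-1}. Since p ≠ (p+p!-1)+1 = p+p!, w ∈ L; and |w| ≥ p.
Write w = xyz as guaranteed by the lemma, with |xy| ≤ p and y is nonempty.
Because |xy| ≤ p and w begins with p copies of 0, we have y = 0^k with 1 ≤ k ≤ p.
Since 1 ≤ k ≤ p, k divides p!; set t = 1 + p!/k. Then xy^t z has p + (p!/k)·k = p + p! copies of 0. Now the 0-count is p+p! and (1-count)+1 = (p+p!-1)+1 = p+p!, so i ≠ j+1 fails. So xy^t z = 0^{p+p!} 1^{p+p!-1} ∉ L.
This is a contradiction; hence L is not regular.

0^{p+p!} 1^{p+p!-1}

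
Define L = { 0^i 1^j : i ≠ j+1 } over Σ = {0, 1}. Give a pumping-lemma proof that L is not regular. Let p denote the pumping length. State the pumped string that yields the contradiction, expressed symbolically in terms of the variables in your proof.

0^{p+p!} 1^{p+p!-1}

Assume L is regular; let p be its pumping constant.
Choose w = 0^p 1^{p+p!-1}. Since p ≠ (p+p!-1)+1 = p+p!, w ∈ L; and |w| ≥ p.
By the pumping lemma, w = xyz with |xy| ≤ p and |y| ≥ 1.
The first p characters of w are 0's, so xy (and hence y) consists only of 0's. Write y = 0^k, 1 ≤ k ≤ p.
Since 1 ≤ k ≤ p, k divides p!; set t = 1 + p!/k. Then xy^t z has p + (p!/k)·k = p + p! copies of 0. Now the 0-count is p+p! and (1-count)+1 = (p+p!-1)+1 = p+p!, so i ≠ j+1 fails. So xy^t z = 0^{p+p!} 1^{p+p!-1} ∉ L.
Contradiction. Therefore L is not regular.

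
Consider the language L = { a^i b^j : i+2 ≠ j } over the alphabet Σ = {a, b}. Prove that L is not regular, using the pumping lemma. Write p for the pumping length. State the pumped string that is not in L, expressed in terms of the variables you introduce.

a^{p+p!} b^{p+p!+2}

Suppose for contradiction that L is regular, and let p be the pumping length.
Choose w = a^p b^{p+p!+2}. Since p ≠ (p+p!+2)-2 = p+p!, w ∈ L; and |w| ≥ p.
By the pumping lemma, w = xyz with |xy| ≤ p and |y| ≥ 1.
Because |xy| ≤ p and w begins with p copies of a, we have y = a^k with 1 ≤ k ≤ p.
Since 1 ≤ k ≤ p, k divides p!; set t = 1 + p!/k. Then xy^t z has p + (p!/k)·k = p + p! copies of a. Now the a-count is p+p! and (b-count)-2 = (p+p!+2)-2 = p+p!, so i+2 ≠ j fails. So xy^t z = a^{p+p!} b^{p+p!+2} ∉ L.
This contradicts the pumping lemma, so L is not regular.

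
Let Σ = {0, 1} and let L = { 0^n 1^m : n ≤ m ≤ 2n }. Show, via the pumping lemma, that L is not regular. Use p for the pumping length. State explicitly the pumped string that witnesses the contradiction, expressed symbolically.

Suppose for contradiction that L is regular, and let p be the pumping length.
Take w = 0^p 1^p ∈ L (since p ≤ p ≤ 2p), with |w| = 2p ≥ p.
Write w = xyz as guaranteed by the lemma, with |xy| ≤ p and |y| ≥ 1.
The first p characters of w are 0's, so xy (and hence y) consists only of 0's. Write y = 0^k, 1 ≤ k ≤ p.
Pump with i = 2: xy^2z = 0^{p+k} 1^p. Now n = p+k > p = m, so the condition n ≤ m fails. Thus xy^2z ∉ L.
This is a contradiction; hence L is not regular.

0^{p+k} 1^p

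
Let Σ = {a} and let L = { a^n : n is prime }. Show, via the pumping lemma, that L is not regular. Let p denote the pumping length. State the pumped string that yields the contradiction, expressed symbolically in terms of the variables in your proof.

Assume L is regular; let p be its pumping constant.
Let q be a prime with q ≥ p+2 (infinitely many primes exist), and take w = a^q ∈ L with |w| = q ≥ p.
By the pumping lemma, w = xyz with |xy| ≤ p and |y| ≥ 1.
Then y = a^k for some k with 1 ≤ k ≤ p.
Since 1 ≤ k ≤ p, |xz| = q-k. Pump with i = q+1: |xy^{q+1}z| = (q-k)+(q+1)k = q+qk = q(1+k), which is composite (both factors ≥ 2). So xy^{q+1}z = a^{q(1+k)} ∉ L.
This contradicts the pumping lemma, so L is not regular.

a^{q(1+k)}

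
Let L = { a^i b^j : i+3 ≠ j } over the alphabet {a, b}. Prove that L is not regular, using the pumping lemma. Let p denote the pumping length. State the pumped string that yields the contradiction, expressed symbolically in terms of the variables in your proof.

a^{p+p!} b^{p+p!+3}

Assume L is regular. Let p be the pumping length given by the pumping lemma.
Choose w = a^p b^{p+p!+3}. Since p ≠ (p+p!+3)-3 = p+p!, w ∈ L; and |w| ≥ p.
Write w = xyz as guaranteed by the lemma, with |xy| ≤ p and y is nonempty.
Since the first p symbols of w are all a's and |xy| ≤ p, y lies entirely in the leading a-block: y = a^k for some k with 1 ≤ k ≤ p.
Since 1 ≤ k ≤ p, k divides p!; set t = 1 + p!/k. Then xy^t z has p + (p!/k)·k = p + p! copies of a. Now the a-count is p+p! and (b-count)-3 = (p+p!+3)-3 = p+p!, so i+3 ≠ j fails. So xy^t z = a^{p+p!} b^{p+p!+3} ∉ L.
This contradicts the pumping lemma, so L is not regular.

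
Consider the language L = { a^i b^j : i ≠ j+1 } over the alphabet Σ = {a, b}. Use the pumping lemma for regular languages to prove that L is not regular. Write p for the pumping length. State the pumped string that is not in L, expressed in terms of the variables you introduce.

a^{p+p!} b^{p+p!-1}

Assume L is regular; let p be its pumping constant.
Choose w = a^p b^{p+p!-1}. Since p ≠ (p+p!-1)+1 = p+p!, w ∈ L; and |w| ≥ p.
Write w = xyz as guaranteed by the lemma, with |xy| ≤ p and |y| ≥ 1.
Because |xy| ≤ p and w begins with p copies of a, we have y = a^k with 1 ≤ k ≤ p.
Since 1 ≤ k ≤ p, k divides p!; set t = 1 + p!/k. Then xy^t z has p + (p!/k)·k = p + p! copies of a. Now the a-count is p+p! and (b-count)+1 = (p+p!-1)+1 = p+p!, so i ≠ j+1 fails. So xy^t z = a^{p+p!} b^{p+p!-1} ∉ L.
Contradiction. Therefore L is not regular.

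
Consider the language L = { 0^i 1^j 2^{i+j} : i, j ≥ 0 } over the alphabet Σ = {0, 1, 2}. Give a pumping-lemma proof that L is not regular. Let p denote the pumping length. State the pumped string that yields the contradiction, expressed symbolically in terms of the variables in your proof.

Assume L is regular; let p be its pumping constant.
Take w = 0^p 1^p 2^{2p} ∈ L (with i=j=p, i+j=2p), |w| = 4p ≥ p.
By the pumping lemma, w = xyz with |xy| ≤ p and y is nonempty.
Since the first p symbols of w are all 0's and |xy| ≤ p, y lies entirely in the leading 0-block: y = 0^k for some k with 1 ≤ k ≤ p.
Consider xy^2z = 0^{p+k} 1^p 2^{2p}. Now the 0- and 1-counts sum to 2p+k, but the 2-count is 2p ≠ 2p+k. So xy^2z ∉ L.
This contradicts the pumping lemma, so L is not regular.

0^{p+k} 1^p 2^{2p}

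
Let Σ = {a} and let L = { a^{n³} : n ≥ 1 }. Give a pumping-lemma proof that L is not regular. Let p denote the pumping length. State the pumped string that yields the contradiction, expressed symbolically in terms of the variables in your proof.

Suppose for contradiction that L is regular, and let p be the pumping length.
Take w = a^{p³} ∈ L with |w| = p³ ≥ p.
Write w = xyz as guaranteed by the lemma, with |xy| ≤ p and y is nonempty.
Then y = a^k for some k with 1 ≤ k ≤ p.
Pump with i = 2: xy^2z = a^{p³+k}. Since 1 ≤ k ≤ p, p³ < p³+k ≤ p³+p < p³+3p²+3p+1 = (p+1)³, so p³+k is not a perfect cube. So xy^2z ∉ L.
Contradiction. Therefore L is not regular.

a^{p³+k}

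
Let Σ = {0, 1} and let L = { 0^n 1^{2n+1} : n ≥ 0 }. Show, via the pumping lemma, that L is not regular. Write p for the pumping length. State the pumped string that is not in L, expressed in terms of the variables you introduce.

Assume L is regular; let p be its pumping constant.
Let w = 0^p 1^{2p+1} ∈ L; note |w| = 3p+1 ≥ p.
By the pumping lemma, w = xyz with |xy| ≤ p and |y| ≥ 1.
Since the first p symbols of w are all 0's and |xy| ≤ p, y lies entirely in the leading 0-block: y = 0^k for some k with 1 ≤ k ≤ p.
Pump with i = 2: xy^2z = 0^{p+k} 1^{2p+1}. For this to lie in L we would need 2p+1 = 2(p+k)+1, which forces k = 0. But k ≥ 1, so xy^2z ∉ L.
This is a contradiction; hence L is not regular.

0^{p+k} 1^{2p+1}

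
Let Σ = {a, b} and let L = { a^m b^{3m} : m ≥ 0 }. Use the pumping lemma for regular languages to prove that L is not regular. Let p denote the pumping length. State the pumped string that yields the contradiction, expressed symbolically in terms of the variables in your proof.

Assume L is regular; let p be its pumping constant.
Take w = a^p b^{3p}. Then w ∈ L and |w| = 4p ≥ p.
Write w = xyz as guaranteed by the lemma, with |xy| ≤ p and |y| ≥ 1.
The first p characters of w are a's, so xy (and hence y) consists only of a's. Write y = a^k, 1 ≤ k ≤ p.
Pump with i = 2: xy^2z = a^{p+k} b^{3p}. For this to lie in L we would need 3p = 3(p+k), which forces k = 0. But k ≥ 1, so xy^2z ∉ L.
Contradiction. Therefore L is not regular.

a^{p+k} b^{3p}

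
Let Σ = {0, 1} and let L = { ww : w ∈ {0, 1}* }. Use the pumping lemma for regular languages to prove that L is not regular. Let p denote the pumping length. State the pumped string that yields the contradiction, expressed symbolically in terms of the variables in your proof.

Suppose for contradiction that L is regular, and let p be the pumping length.
Take w = 0^p 1^p 0^p 1^p = uu where u = 0^p1^p; then w ∈ L and |w| = 4p ≥ p.
By the pumping lemma, w = xyz with |xy| ≤ p and y is nonempty.
Because |xy| ≤ p and w begins with p copies of 0, we have y = 0^k with 1 ≤ k ≤ p.
Pump with i = 2: xy^2z = 0^{p+k} 1^p 0^p 1^p, of length 4p+k. Suppose this equals vv. The string starts with 0 and ends with 1, so v does too; thus the boundary between the two copies of v is a 1→0 transition. There is exactly one such transition, at position 2p+k, so |v| = 2p+k and |vv| = 4p+2k ≠ 4p+k since k ≥ 1. So xy^2z ∉ L.
This is a contradiction; hence L is not regular.

0^{p+k} 1^p 0^p 1^p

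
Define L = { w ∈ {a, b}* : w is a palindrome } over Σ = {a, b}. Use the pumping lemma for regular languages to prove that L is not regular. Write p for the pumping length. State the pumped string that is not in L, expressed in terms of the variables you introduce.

a^{p+k} b a^p

Toward a contradiction, assume L is regular with pumping length p.
Take w = a^p b a^p, a palindrome of length 2p+1 ≥ p.
Write w = xyz as guaranteed by the lemma, with |xy| ≤ p and y is nonempty.
The first p characters of w are a's, so xy (and hence y) consists only of a's. Write y = a^k, 1 ≤ k ≤ p.
Pump with i = 2: xy^2z = a^{p+k} b a^p. Its reverse is a^p b a^{p+k}, which differs from xy^2z since k ≥ 1. So xy^2z is not a palindrome and xy^2z ∉ L.
Contradiction. Therefore L is not regular.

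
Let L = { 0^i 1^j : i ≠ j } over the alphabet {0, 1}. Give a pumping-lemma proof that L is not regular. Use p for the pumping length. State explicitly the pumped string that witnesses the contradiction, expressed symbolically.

0^{p+p!} 1^{p+p!}

Suppose for contradiction that L is regular, and let p be the pumping length.
Choose w = 0^p 1^{p+p!}. Since p ≠ p+p!, w ∈ L; and |w| ≥ p.
Write w = xyz as guaranteed by the lemma, with |xy| ≤ p and |y| > 0.
The first p characters of w are 0's, so xy (and hence y) consists only of 0's. Write y = 0^k, 1 ≤ k ≤ p.
Since 1 ≤ k ≤ p, k divides p!; set t = 1 + p!/k. Then xy^t z has p + (p!/k)·k = p + p! copies of 0. Now the 0-count equals the 1-count, so i ≠ j fails. So xy^t z = 0^{p+p!} 1^{p+p!} ∉ L.
This contradicts the pumping lemma, so L is not regular.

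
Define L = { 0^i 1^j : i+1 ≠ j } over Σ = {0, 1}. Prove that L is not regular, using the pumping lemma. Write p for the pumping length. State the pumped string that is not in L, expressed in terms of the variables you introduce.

Assume L is regular; let p be its pumping constant.
Choose w = 0^p 1^{p+p!+1}. Since p ≠ (p+p!+1)-1 = p+p!, w ∈ L; and |w| ≥ p.
The pumping lemma gives a decomposition w = xyz where |xy| ≤ p and |y| ≥ 1.
Since the first p symbols of w are all 0's and |xy| ≤ p, y lies entirely in the leading 0-block: y = 0^k for some k with 1 ≤ k ≤ p.
Since 1 ≤ k ≤ p, k divides p!; set t = 1 + p!/k. Then xy^t z has p + (p!/k)·k = p + p! copies of 0. Now the 0-count is p+p! and (1-count)-1 = (p+p!+1)-1 = p+p!, so i+1 ≠ j fails. So xy^t z = 0^{p+p!} 1^{p+p!+1} ∉ L.
This contradicts the pumping lemma, so L is not regular.

0^{p+p!} 1^{p+p!+1}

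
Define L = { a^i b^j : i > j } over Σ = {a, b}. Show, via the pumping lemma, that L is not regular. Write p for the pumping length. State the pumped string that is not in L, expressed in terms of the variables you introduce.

a^{p+1-k} b^p

Suppose for contradiction that L is regular, and let p be the pumping length.
Choose w = a^{p+1} b^p ∈ L, with |w| = 2p+1 ≥ p.
Write w = xyz as guaranteed by the lemma, with |xy| ≤ p and |y| ≥ 1.
Since the first p symbols of w are all a's and |xy| ≤ p, y lies entirely in the leading a-block: y = a^k for some k with 1 ≤ k ≤ p.
Consider xy^0z = xz = a^{p+1-k} b^p. Since k ≥ 1, the a-count p+1-k is at most p, so i > j fails; thus xz ∉ L.
This contradicts the pumping lemma, so L is not regular.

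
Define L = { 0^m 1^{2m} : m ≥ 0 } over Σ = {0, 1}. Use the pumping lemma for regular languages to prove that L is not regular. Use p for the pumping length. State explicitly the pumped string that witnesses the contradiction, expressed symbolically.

Suppose for contradiction that L is regular, and let p be the pumping length.
Let w = 0^p 1^{2p} ∈ L; note |w| = 3p ≥ p.
By the pumping lemma, w = xyz with |xy| ≤ p and y is nonempty.
Since the first p symbols of w are all 0's and |xy| ≤ p, y lies entirely in the leading 0-block: y = 0^k for some k with 1 ≤ k ≤ p.
Pump with i = 2: xy^2z = 0^{p+k} 1^{2p}. For this to lie in L we would need 2p = 2(p+k), which forces k = 0. But k ≥ 1, so xy^2z ∉ L.
Contradiction. Therefore L is not regular.

0^{p+k} 1^{2p}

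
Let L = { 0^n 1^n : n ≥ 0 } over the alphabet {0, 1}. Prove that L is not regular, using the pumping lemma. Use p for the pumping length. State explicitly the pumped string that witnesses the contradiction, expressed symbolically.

Assume L is regular. Let p be the pumping length given by the pumping lemma.
Let w = 0^p 1^p ∈ L; note |w| = 2p ≥ p.
Write w = xyz as guaranteed by the lemma, with |xy| ≤ p and |y| > 0.
The first p characters of w are 0's, so xy (and hence y) consists only of 0's. Write y = 0^k, 1 ≤ k ≤ p.
Pump with i = 2: xy^2z = 0^{p+k} 1^p. For this to lie in L we would need p = p+k, which forces k = 0. But k ≥ 1, so xy^2z ∉ L.
Contradiction. Therefore L is not regular.

0^{p+k} 1^p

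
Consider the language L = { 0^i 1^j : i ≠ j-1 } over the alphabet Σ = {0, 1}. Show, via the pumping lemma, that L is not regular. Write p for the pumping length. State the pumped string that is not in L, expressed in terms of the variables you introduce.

0^{p+p!} 1^{p+p!+1}

Suppose for contradiction that L is regular, and let p be the pumping length.
Choose w = 0^p 1^{p+p!+1}. Since p ≠ (p+p!+1)-1 = p+p!, w ∈ L; and |w| ≥ p.
The pumping lemma gives a decomposition w = xyz where |xy| ≤ p and y is nonempty.
Because |xy| ≤ p and w begins with p copies of 0, we have y = 0^k with 1 ≤ k ≤ p.
Since 1 ≤ k ≤ p, k divides p!; set t = 1 + p!/k. Then xy^t z has p + (p!/k)·k = p + p! copies of 0. Now the 0-count is p+p! and (1-count)-1 = (p+p!+1)-1 = p+p!, so i ≠ j-1 fails. So xy^t z = 0^{p+p!} 1^{p+p!+1} ∉ L.
This contradicts the pumping lemma, so L is not regular.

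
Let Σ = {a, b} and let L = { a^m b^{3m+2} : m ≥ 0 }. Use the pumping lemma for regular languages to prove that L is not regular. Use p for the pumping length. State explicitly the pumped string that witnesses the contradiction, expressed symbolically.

a^{p+k} b^{3p+2}

Toward a contradiction, assume L is regular with pumping length p.
Let w = a^p b^{3p+2} ∈ L; note |w| = 4p+2 ≥ p.
Write w = xyz as guaranteed by the lemma, with |xy| ≤ p and |y| ≥ 1.
The first p characters of w are a's, so xy (and hence y) consists only of a's. Write y = a^k, 1 ≤ k ≤ p.
Pump with i = 2: xy^2z = a^{p+k} b^{3p+2}. For this to lie in L we would need 3p+2 = 3(p+k)+2, which forces k = 0. But k ≥ 1, so xy^2z ∉ L.
This contradicts the pumping lemma, so L is not regular.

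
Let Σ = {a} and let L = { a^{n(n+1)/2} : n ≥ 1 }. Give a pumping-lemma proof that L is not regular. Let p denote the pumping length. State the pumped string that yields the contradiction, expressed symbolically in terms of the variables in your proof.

Toward a contradiction, assume L is regular with pumping length p.
Take w = a^{p(p+1)/2} ∈ L with |w| = p(p+1)/2 ≥ p.
The pumping lemma gives a decomposition w = xyz where |xy| ≤ p and y is nonempty.
Then y = a^k for some k with 1 ≤ k ≤ p.
Pump with i = 2: xy^2z = a^{p(p+1)/2+k}. Since 1 ≤ k ≤ p, p(p+1)/2 < p(p+1)/2+k ≤ p(p+1)/2+p < (p+1)(p+2)/2, so p(p+1)/2+k is strictly between consecutive triangular numbers. So xy^2z ∉ L.
Contradiction. Therefore L is not regular.

a^{p(p+1)/2+k}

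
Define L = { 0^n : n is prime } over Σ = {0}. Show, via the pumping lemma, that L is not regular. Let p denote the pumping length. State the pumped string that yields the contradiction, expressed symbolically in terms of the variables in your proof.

0^{q(1+k)}

Toward a contradiction, assume L is regular with pumping length p.
Let q be a prime with q ≥ p+2 (infinitely many primes exist), and take w = 0^q ∈ L with |w| = q ≥ p.
The pumping lemma gives a decomposition w = xyz where |xy| ≤ p and |y| ≥ 1.
Then y = 0^k for some k with 1 ≤ k ≤ p.
Since 1 ≤ k ≤ p, |xz| = q-k. Pump with i = q+1: |xy^{q+1}z| = (q-k)+(q+1)k = q+qk = q(1+k), which is composite (both factors ≥ 2). So xy^{q+1}z = 0^{q(1+k)} ∉ L.
This is a contradiction; hence L is not regular.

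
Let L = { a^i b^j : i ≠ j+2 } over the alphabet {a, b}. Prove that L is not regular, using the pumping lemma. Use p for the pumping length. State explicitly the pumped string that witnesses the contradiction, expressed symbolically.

a^{p+p!} b^{p+p!-2}

Assume L is regular. Let p be the pumping length given by the pumping lemma.
Choose w = a^p b^{p+p!-2}. Since p ≠ (p+p!-2)+2 = p+p!, w ∈ L; and |w| ≥ p.
By the pumping lemma, w = xyz with |xy| ≤ p and y is nonempty.
Since the first p symbols of w are all a's and |xy| ≤ p, y lies entirely in the leading a-block: y = a^k for some k with 1 ≤ k ≤ p.
Since 1 ≤ k ≤ p, k divides p!; set t = 1 + p!/k. Then xy^t z has p + (p!/k)·k = p + p! copies of a. Now the a-count is p+p! and (b-count)+2 = (p+p!-2)+2 = p+p!, so i ≠ j+2 fails. So xy^t z = a^{p+p!} b^{p+p!-2} ∉ L.
This contradicts the pumping lemma, so L is not regular.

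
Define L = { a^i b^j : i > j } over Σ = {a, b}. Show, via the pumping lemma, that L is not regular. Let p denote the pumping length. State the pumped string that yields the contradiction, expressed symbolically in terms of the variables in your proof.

a^{p+1-k} b^p

Toward a contradiction, assume L is regular with pumping length p.
Choose w = a^{p+1} b^p ∈ L, with |w| = 2p+1 ≥ p.
Write w = xyz as guaranteed by the lemma, with |xy| ≤ p and |y| ≥ 1.
The first p characters of w are a's, so xy (and hence y) consists only of a's. Write y = a^k, 1 ≤ k ≤ p.
Consider xy^0z = xz = a^{p+1-k} b^p. Since k ≥ 1, the a-count p+1-k is at most p, so i > j fails; thus xz ∉ L.
This contradicts the pumping lemma, so L is not regular.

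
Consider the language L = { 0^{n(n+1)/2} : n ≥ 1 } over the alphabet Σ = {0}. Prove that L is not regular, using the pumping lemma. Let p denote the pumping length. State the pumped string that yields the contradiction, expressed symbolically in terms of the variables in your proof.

0^{p(p+1)/2+k}

Assume L is regular; let p be its pumping constant.
Take w = 0^{p(p+1)/2} ∈ L with |w| = p(p+1)/2 ≥ p.
Write w = xyz as guaranteed by the lemma, with |xy| ≤ p and y is nonempty.
Then y = 0^k for some k with 1 ≤ k ≤ p.
Pump with i = 2: xy^2z = 0^{p(p+1)/2+k}. Since 1 ≤ k ≤ p, p(p+1)/2 < p(p+1)/2+k ≤ p(p+1)/2+p < (p+1)(p+2)/2, so p(p+1)/2+k is strictly between consecutive triangular numbers. So xy^2z ∉ L.
This is a contradiction; hence L is not regular.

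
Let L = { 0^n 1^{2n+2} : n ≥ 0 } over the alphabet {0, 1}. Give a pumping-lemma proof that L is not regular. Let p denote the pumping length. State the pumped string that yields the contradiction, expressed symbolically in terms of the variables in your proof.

Assume L is regular; let p be its pumping constant.
Choose w = 0^p 1^{2p+2}, which is in L with |w| = 3p+2 ≥ p.
By the pumping lemma, w = xyz with |xy| ≤ p and y is nonempty.
Since the first p symbols of w are all 0's and |xy| ≤ p, y lies entirely in the leading 0-block: y = 0^k for some k with 1 ≤ k ≤ p.
Pump with i = 2: xy^2z = 0^{p+k} 1^{2p+2}. For this to lie in L we would need 2p+2 = 2(p+k)+2, which forces k = 0. But k ≥ 1, so xy^2z ∉ L.
This is a contradiction; hence L is not regular.

0^{p+k} 1^{2p+2}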